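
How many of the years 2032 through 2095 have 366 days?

Years divisible by 4: 2032, 2036, …, 2092 — 16 in all.
No century exceptions apply. Count: 16.

16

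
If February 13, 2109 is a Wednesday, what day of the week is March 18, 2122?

From February 13, 2109 to February 13, 2122: 13 years, of which 3 contain a Feb 29 — 10×365 + 3×366 = 4748 days.
February 2122: 28 − 13 = 15 days remain (2122 is not a leap year, so February has 28 days).
March 1–18, 2122: 18 days.
Residual: 33 days.
Total: 4781 days.
4781 is a multiple of 7, so March 18, 2122 falls on the same weekday: Wednesday.

Wednesday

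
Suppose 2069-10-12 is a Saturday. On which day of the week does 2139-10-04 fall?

Sunday

From October 12, 2069 to October 12, 2138: 69 years, of which 16 contain a Feb 29 — 53×365 + 16×366 = 25201 days.
(2100 is not a leap year (divisible by 100 but not 400).)
October 2138: 31 − 12 = 19 days remain.
Then 11 full months totalling 334 days.
October 1–4, 2139: 4 days.
Residual: 357 days.
Total: 25558 days.
25558 mod 7 = 1, so 1 day after Saturday is Sunday.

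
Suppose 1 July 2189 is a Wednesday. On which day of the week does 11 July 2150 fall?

Count forward from the earlier date (July 11, 2150) to the later (July 1, 2189):
From July 11, 2150 to July 11, 2188: 38 years, of which 10 contain a Feb 29 — 28×365 + 10×366 = 13880 days.
July 2188: 31 − 11 = 20 days remain.
Then 11 full months totalling 334 days.
July 1, 2189: 1 day.
Residual: 355 days.
Total: 14235 days.
14235 mod 7 = 4, so 4 days before Wednesday is Saturday.

Saturday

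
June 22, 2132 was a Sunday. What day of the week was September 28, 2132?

Sunday

June 2132: 30 − 22 = 8 days remain.
Then July (31), August (31): 31 + 31 = 62 days.
September 1–28, 2132: 28 days.
Total: 8 + 62 + 28 = 98 days.
98 is a multiple of 7, so September 28, 2132 falls on the same weekday: Sunday.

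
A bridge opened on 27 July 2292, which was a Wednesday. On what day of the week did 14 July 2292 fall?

Count forward from the earlier date (July 14, 2292) to the later (July 27, 2292):
Within July 2292: 27 − 14 = 13 days.
13 mod 7 = 6, so 6 days before Wednesday is Thursday.

Thursday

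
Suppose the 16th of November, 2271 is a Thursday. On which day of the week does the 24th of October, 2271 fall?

Tuesday

Count forward from the earlier date (October 24, 2271) to the later (November 16, 2271):
October 2271: 31 − 24 = 7 days remain.
November 1–16, 2271: 16 days.
Total: 7 + 16 = 23 days.
23 mod 7 = 2, so 2 days before Thursday is Tuesday.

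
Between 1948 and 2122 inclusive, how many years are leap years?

43

Years divisible by 4: 1948, 1952, …, 2120 — 44 in all.
Of these, 2100 is divisible by 100 but not 400, so not leap.
2000 is divisible by 400, so still leap.
Leap years: 44 − 1 = 43.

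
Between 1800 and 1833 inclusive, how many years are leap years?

8

Years divisible by 4 in [1800, 1833]: 1800, 1804, 1808, 1812, 1816, 1820, 1824, 1828, 1832.
Of these, 1800 is divisible by 100 but not 400, so not leap.
Leap years: 9 − 1 = 8.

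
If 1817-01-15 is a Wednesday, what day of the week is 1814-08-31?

Count forward from the earlier date (August 31, 1814) to the later (January 15, 1817):
August 31, 1814 → August 31, 1815: 365 days.
August 31, 1815 → August 31, 1816: 366 days (1816 is a leap year).
August 1816: 31 − 31 = 0 days remain.
Then September (30), October (31), November (30), December (31): 30 + 31 + 30 + 31 = 122 days.
January 1–15, 1817: 15 days.
Residual: 137 days.
Total: 868 days.
868 is a multiple of 7, so 1814-08-31 falls on the same weekday: Wednesday.

Wednesday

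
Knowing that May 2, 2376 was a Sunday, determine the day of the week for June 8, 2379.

Friday

Day-of-year of May 2, 2376: 123.
Day-of-year of June 8, 2379: 159.
2376 has 366 days, so 366 − 123 = 243 days remain in 2376.
Full years: 2377: 365; 2378: 365. Sum = 730.
Total: 243 + 730 + 159 = 1132 days.
1132 mod 7 = 5, so 5 days after Sunday is Friday.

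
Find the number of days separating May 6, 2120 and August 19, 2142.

8140

Day-of-year of May 6, 2120: 127.
Day-of-year of August 19, 2142: 231.
2120 has 366 days, so 366 − 127 = 239 days remain in 2120.
Full years 2121–2141: 16 common + 5 leap = 16×365 + 5×366 = 7670 days.
Total: 239 + 7670 + 231 = 8140 days.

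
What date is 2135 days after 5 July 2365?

10 May 2371

Count 2135 days after July 5, 2365:
July 5, 2365 → July 5, 2366: 365 days.
July 5, 2366 → July 5, 2367: 365 days.
July 5, 2367 → July 5, 2368: 366 days (2368 is a leap year).
July 5, 2368 → July 5, 2369: 365 days.
July 5, 2369 → July 5, 2370: 365 days.
July 2370: 31 − 5 = 26 days remain.
Then 9 full months totalling 273 days.
May 1–10, 2371: 10 days.
Residual: 309 days.
Total: 2135 days.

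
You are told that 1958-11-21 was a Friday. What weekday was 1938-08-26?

Count forward from the earlier date (August 26, 1938) to the later (November 21, 1958):
From August 26, 1938 to August 26, 1958: 20 years, of which 5 contain a Feb 29 — 15×365 + 5×366 = 7305 days.
August 1958: 31 − 26 = 5 days remain.
Then September (30), October (31): 30 + 31 = 61 days.
November 1–21, 1958: 21 days.
Residual: 87 days.
Total: 7392 days.
7392 is a multiple of 7, so 1938-08-26 falls on the same weekday: Friday.

Friday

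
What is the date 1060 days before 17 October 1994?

22 November 1991

Count 1060 days before October 17, 1994:
Day-of-year of November 22, 1991: 326.
Day-of-year of October 17, 1994: 290.
1991 has 365 days, so 365 − 326 = 39 days remain in 1991.
Full years: 1992: 366; 1993: 365. Sum = 731.
Total: 39 + 731 + 290 = 1060 days.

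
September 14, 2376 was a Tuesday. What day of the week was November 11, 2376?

September 2376: 30 − 14 = 16 days remain.
Then October (31): 31 days.
November 1–11, 2376: 11 days.
Total: 16 + 31 + 11 = 58 days.
58 mod 7 = 2, so 2 days after Tuesday is Thursday.

Thursday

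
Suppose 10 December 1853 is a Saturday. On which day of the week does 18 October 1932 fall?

Day-of-year of December 10, 1853: 344.
Day-of-year of October 18, 1932: 292.
1853 has 365 days, so 365 − 344 = 21 days remain in 1853.
Full years 1854–1931: 60 common + 18 leap = 60×365 + 18×366 = 28488 days.
Total: 21 + 28488 + 292 = 28801 days.
28801 mod 7 = 3, so 3 days after Saturday is Tuesday.

Tuesday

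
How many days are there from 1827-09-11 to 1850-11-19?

From September 11, 1827 to September 11, 1850: 23 years, of which 6 contain a Feb 29 — 17×365 + 6×366 = 8401 days.
September 1850: 30 − 11 = 19 days remain.
Then October (31): 31 days.
November 1–19, 1850: 19 days.
Residual: 69 days.
Total: 8470 days.

8470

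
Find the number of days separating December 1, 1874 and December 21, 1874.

20

Within December 1874: 21 − 1 = 20 days.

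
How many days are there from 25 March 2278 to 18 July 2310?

From March 25, 2278 to March 25, 2310: 32 years, of which 7 contain a Feb 29 — 25×365 + 7×366 = 11687 days.
(2300 is not a leap year (divisible by 100 but not 400).)
March 2310: 31 − 25 = 6 days remain.
Then April (30), May (31), June (30): 30 + 31 + 30 = 91 days.
July 1–18, 2310: 18 days.
Residual: 115 days.
Total: 11802 days.

11802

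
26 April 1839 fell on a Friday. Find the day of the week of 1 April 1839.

Count forward from the earlier date (April 1, 1839) to the later (April 26, 1839):
Within April 1839: 26 − 1 = 25 days.
25 mod 7 = 4, so 4 days before Friday is Monday.

Monday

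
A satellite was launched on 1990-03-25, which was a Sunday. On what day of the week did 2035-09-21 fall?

From March 25, 1990 to March 25, 2035: 45 years, of which 11 contain a Feb 29 — 34×365 + 11×366 = 16436 days.
(2000 is a leap year (divisible by 400).)
March 2035: 31 − 25 = 6 days remain.
Then April (30), May (31), June (30), July (31), August (31): 30 + 31 + 30 + 31 + 31 = 153 days.
September 1–21, 2035: 21 days.
Residual: 180 days.
Total: 16616 days.
16616 mod 7 = 5, so 5 days after Sunday is Friday.

Friday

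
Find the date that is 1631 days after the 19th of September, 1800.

the 8th of March, 1805

Count 1631 days after September 19, 1800:
Day-of-year of September 19, 1800: 262.
Day-of-year of March 8, 1805: 67.
1800 has 365 days, so 365 − 262 = 103 days remain in 1800.
Full years: 1801: 365; 1802: 365; 1803: 365; 1804: 366. Sum = 1461.
Total: 103 + 1461 + 67 = 1631 days.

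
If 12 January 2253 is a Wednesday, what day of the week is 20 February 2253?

January 2253: 31 − 12 = 19 days remain.
February 1–20, 2253: 20 days (2253 is not a leap year).
Total: 19 + 20 = 39 days.
39 mod 7 = 4, so 4 days after Wednesday is Sunday.

Sunday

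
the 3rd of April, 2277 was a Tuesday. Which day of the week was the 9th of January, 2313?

Day-of-year of April 3, 2277: 93.
Day-of-year of January 9, 2313: 9.
2277 has 365 days, so 365 − 93 = 272 days remain in 2277.
Full years 2278–2312: 27 common + 8 leap = 27×365 + 8×366 = 12783 days.
Total: 272 + 12783 + 9 = 13064 days.
13064 mod 7 = 2, so 2 days after Tuesday is Thursday.

Thursday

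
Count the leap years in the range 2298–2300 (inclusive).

0

Years divisible by 4 in [2298, 2300]: 2300.
Of these, 2300 is divisible by 100 but not 400, so not leap.
Leap years: 1 − 1 = 0.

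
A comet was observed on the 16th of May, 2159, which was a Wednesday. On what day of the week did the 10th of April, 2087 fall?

Thursday

Count forward from the earlier date (April 10, 2087) to the later (May 16, 2159):
From April 10, 2087 to April 10, 2159: 72 years, of which 17 contain a Feb 29 — 55×365 + 17×366 = 26297 days.
(2100 is not a leap year (divisible by 100 but not 400).)
April 2159: 30 − 10 = 20 days remain.
May 1–16, 2159: 16 days.
Residual: 36 days.
Total: 26333 days.
26333 mod 7 = 6, so 6 days before Wednesday is Thursday.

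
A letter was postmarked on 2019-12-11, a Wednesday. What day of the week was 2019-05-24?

Count forward from the earlier date (May 24, 2019) to the later (December 11, 2019):
May 2019: 31 − 24 = 7 days remain.
Then June (30), July (31), August (31), September (30), October (31), November (30): 30 + 31 + 31 + 30 + 31 + 30 = 183 days.
December 1–11, 2019: 11 days.
Total: 7 + 183 + 11 = 201 days.
201 mod 7 = 5, so 5 days before Wednesday is Friday.

Friday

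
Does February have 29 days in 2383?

2383 is not a leap year.

No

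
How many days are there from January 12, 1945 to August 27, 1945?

January 1945: 31 − 12 = 19 days remain.
Then February 1945 (28), March (31), April (30), May (31), June (30), July (31): 28 + 31 + 30 + 31 + 30 + 31 = 181 days.
August 1–27, 1945: 27 days.
Total: 19 + 181 + 27 = 227 days.

227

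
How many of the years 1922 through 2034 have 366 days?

28

Years divisible by 4: 1924, 1928, …, 2032 — 28 in all.
2000 is divisible by 400, so still leap.
No century exceptions apply. Count: 28.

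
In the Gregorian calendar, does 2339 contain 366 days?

No

2339 is not a leap year.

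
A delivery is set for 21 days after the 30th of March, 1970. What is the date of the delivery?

the 20th of April, 1970

Count 21 days after March 30, 1970:
March 1970: 31 − 30 = 1 day remains.
April 1–20, 1970: 20 days.
Total: 1 + 20 = 21 days.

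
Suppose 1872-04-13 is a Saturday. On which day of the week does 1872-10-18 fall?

April 1872: 30 − 13 = 17 days remain.
Then May (31), June (30), July (31), August (31), September (30): 31 + 30 + 31 + 31 + 30 = 153 days.
October 1–18, 1872: 18 days.
Total: 17 + 153 + 18 = 188 days.
188 mod 7 = 6, so 6 days after Saturday is Friday.

Friday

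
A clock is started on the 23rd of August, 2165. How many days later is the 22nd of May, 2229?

Day-of-year of August 23, 2165: 235.
Day-of-year of May 22, 2229: 142.
2165 has 365 days, so 365 − 235 = 130 days remain in 2165.
Full years 2166–2228: 48 common + 15 leap = 48×365 + 15×366 = 23010 days.
Total: 130 + 23010 + 142 = 23282 days.

23282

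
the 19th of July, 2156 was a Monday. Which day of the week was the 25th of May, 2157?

Wednesday

Day-of-year of July 19, 2156: 201.
Day-of-year of May 25, 2157: 145.
2156 has 366 days, so 366 − 201 = 165 days remain in 2156.
Total: 165 + 145 = 310 days.
310 mod 7 = 2, so 2 days after Monday is Wednesday.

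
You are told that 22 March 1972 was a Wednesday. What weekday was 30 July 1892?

Count forward from the earlier date (July 30, 1892) to the later (March 22, 1972):
Day-of-year of July 30, 1892: 212.
Day-of-year of March 22, 1972: 82.
1892 has 366 days, so 366 − 212 = 154 days remain in 1892.
Full years 1893–1971: 61 common + 18 leap = 61×365 + 18×366 = 28853 days.
Total: 154 + 28853 + 82 = 29089 days.
29089 mod 7 = 4, so 4 days before Wednesday is Saturday.

Saturday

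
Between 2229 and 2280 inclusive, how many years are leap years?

Years divisible by 4: 2232, 2236, …, 2280 — 13 in all.
No century exceptions apply. Count: 13.

13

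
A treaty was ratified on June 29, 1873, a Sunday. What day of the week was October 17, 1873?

Friday

June 1873: 30 − 29 = 1 day remains.
Then July (31), August (31), September (30): 31 + 31 + 30 = 92 days.
October 1–17, 1873: 17 days.
Total: 1 + 92 + 17 = 110 days.
110 mod 7 = 5, so 5 days after Sunday is Friday.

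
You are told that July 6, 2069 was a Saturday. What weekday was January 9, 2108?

Monday

From July 6, 2069 to July 6, 2107: 38 years, of which 8 contain a Feb 29 — 30×365 + 8×366 = 13878 days.
(2100 is not a leap year (divisible by 100 but not 400).)
July 2107: 31 − 6 = 25 days remain.
Then August (31), September (30), October (31), November (30), December (31): 31 + 30 + 31 + 30 + 31 = 153 days.
January 1–9, 2108: 9 days.
Residual: 187 days.
Total: 14065 days.
14065 mod 7 = 2, so 2 days after Saturday is Monday.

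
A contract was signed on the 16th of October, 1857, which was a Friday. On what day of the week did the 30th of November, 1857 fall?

October 1857: 31 − 16 = 15 days remain.
November 1–30, 1857: 30 days.
Total: 15 + 30 = 45 days.
45 mod 7 = 3, so 3 days after Friday is Monday.

Monday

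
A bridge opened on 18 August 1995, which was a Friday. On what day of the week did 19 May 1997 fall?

Monday

Day-of-year of August 18, 1995: 230.
Day-of-year of May 19, 1997: 139.
1995 has 365 days, so 365 − 230 = 135 days remain in 1995.
Full years: 1996: 366. Sum = 366.
Total: 135 + 366 + 139 = 640 days.
640 mod 7 = 3, so 3 days after Friday is Monday.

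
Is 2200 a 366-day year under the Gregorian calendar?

No

2200 is not a leap year (divisible by 100 but not 400).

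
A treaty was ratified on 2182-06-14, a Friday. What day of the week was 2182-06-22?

Saturday

Within June 2182: 22 − 14 = 8 days.
8 mod 7 = 1, so 1 day after Friday is Saturday.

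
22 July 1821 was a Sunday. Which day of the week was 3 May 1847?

Day-of-year of July 22, 1821: 203.
Day-of-year of May 3, 1847: 123.
1821 has 365 days, so 365 − 203 = 162 days remain in 1821.
Full years 1822–1846: 19 common + 6 leap = 19×365 + 6×366 = 9131 days.
Total: 162 + 9131 + 123 = 9416 days.
9416 mod 7 = 1, so 1 day after Sunday is Monday.

Monday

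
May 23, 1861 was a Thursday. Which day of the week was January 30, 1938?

Day-of-year of May 23, 1861: 143.
Day-of-year of January 30, 1938: 30.
1861 has 365 days, so 365 − 143 = 222 days remain in 1861.
Full years 1862–1937: 58 common + 18 leap = 58×365 + 18×366 = 27758 days.
Total: 222 + 27758 + 30 = 28010 days.
28010 mod 7 = 3, so 3 days after Thursday is Sunday.

Sunday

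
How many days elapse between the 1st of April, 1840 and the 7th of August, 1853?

Day-of-year of April 1, 1840: 92.
Day-of-year of August 7, 1853: 219.
1840 has 366 days, so 366 − 92 = 274 days remain in 1840.
Full years 1841–1852: 9 common + 3 leap = 9×365 + 3×366 = 4383 days.
Total: 274 + 4383 + 219 = 4876 days.

4876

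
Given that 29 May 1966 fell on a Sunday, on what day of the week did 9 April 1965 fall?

Friday

Count forward from the earlier date (April 9, 1965) to the later (May 29, 1966):
April 9, 1965 → April 9, 1966: 365 days.
April 1966: 30 − 9 = 21 days remain.
May 1–29, 1966: 29 days.
Residual: 50 days.
Total: 415 days.
415 mod 7 = 2, so 2 days before Sunday is Friday.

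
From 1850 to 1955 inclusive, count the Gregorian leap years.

25

Years divisible by 4: 1852, 1856, …, 1952 — 26 in all.
Of these, 1900 is divisible by 100 but not 400, so not leap.
Leap years: 26 − 1 = 25.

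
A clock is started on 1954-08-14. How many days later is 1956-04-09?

August 14, 1954 → August 14, 1955: 365 days.
August 1955: 31 − 14 = 17 days remain.
Then September (30), October (31), November (30), December (31), January (31), February 1956 (29), March (31): 30 + 31 + 30 + 31 + 31 + 29 + 31 = 213 days.
April 1–9, 1956: 9 days.
Residual: 239 days.
Total: 604 days.

604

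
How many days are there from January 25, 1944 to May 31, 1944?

January 1944: 31 − 25 = 6 days remain.
Then February 1944 (29), March (31), April (30): 29 + 31 + 30 = 90 days.
May 1–31, 1944: 31 days.
Total: 6 + 90 + 31 = 127 days.

127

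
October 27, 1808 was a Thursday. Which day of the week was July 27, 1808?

Wednesday

Count forward from the earlier date (July 27, 1808) to the later (October 27, 1808):
July 1808: 31 − 27 = 4 days remain.
Then August (31), September (30): 31 + 30 = 61 days.
October 1–27, 1808: 27 days.
Total: 4 + 61 + 27 = 92 days.
92 mod 7 = 1, so 1 day before Thursday is Wednesday.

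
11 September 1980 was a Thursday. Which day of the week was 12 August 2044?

Day-of-year of September 11, 1980: 255.
Day-of-year of August 12, 2044: 225.
1980 has 366 days, so 366 − 255 = 111 days remain in 1980.
Full years 1981–2043: 48 common + 15 leap = 48×365 + 15×366 = 23010 days.
Total: 111 + 23010 + 225 = 23346 days.
23346 mod 7 = 1, so 1 day after Thursday is Friday.

Friday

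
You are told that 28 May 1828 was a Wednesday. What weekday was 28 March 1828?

Friday

Count forward from the earlier date (March 28, 1828) to the later (May 28, 1828):
March 1828: 31 − 28 = 3 days remain.
Then April (30): 30 days.
May 1–28, 1828: 28 days.
Total: 3 + 30 + 28 = 61 days.
61 mod 7 = 5, so 5 days before Wednesday is Friday.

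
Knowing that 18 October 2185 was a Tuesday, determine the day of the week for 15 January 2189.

Day-of-year of October 18, 2185: 291.
Day-of-year of January 15, 2189: 15.
2185 has 365 days, so 365 − 291 = 74 days remain in 2185.
Full years: 2186: 365; 2187: 365; 2188: 366. Sum = 1096.
Total: 74 + 1096 + 15 = 1185 days.
1185 mod 7 = 2, so 2 days after Tuesday is Thursday.

Thursday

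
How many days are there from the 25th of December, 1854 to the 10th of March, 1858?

1171

December 25, 1854 → December 25, 1855: 365 days.
December 25, 1855 → December 25, 1856: 366 days (1856 is a leap year).
December 25, 1856 → December 25, 1857: 365 days.
December 1857: 31 − 25 = 6 days remain.
Then January (31), February 1858 (28): 31 + 28 = 59 days.
March 1–10, 1858: 10 days.
Residual: 75 days.
Total: 1171 days.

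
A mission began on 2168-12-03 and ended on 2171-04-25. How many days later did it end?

Day-of-year of December 3, 2168: 338.
Day-of-year of April 25, 2171: 115.
2168 has 366 days, so 366 − 338 = 28 days remain in 2168.
Full years: 2169: 365; 2170: 365. Sum = 730.
Total: 28 + 730 + 115 = 873 days.

873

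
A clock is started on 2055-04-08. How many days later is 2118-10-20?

23205

From April 8, 2055 to April 8, 2118: 63 years, of which 15 contain a Feb 29 — 48×365 + 15×366 = 23010 days.
(2100 is not a leap year (divisible by 100 but not 400).)
April 2118: 30 − 8 = 22 days remain.
Then May (31), June (30), July (31), August (31), September (30): 31 + 30 + 31 + 31 + 30 = 153 days.
October 1–20, 2118: 20 days.
Residual: 195 days.
Total: 23205 days.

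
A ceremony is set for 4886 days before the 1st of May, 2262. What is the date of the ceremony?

the 14th of December, 2248

Count 4886 days before May 1, 2262:
From December 14, 2248 to December 14, 2261: 13 years, of which 3 contain a Feb 29 — 10×365 + 3×366 = 4748 days.
December 2261: 31 − 14 = 17 days remain.
Then January (31), February 2262 (28), March (31), April (30): 31 + 28 + 31 + 30 = 120 days.
May 1, 2262: 1 day.
Residual: 138 days.
Total: 4886 days.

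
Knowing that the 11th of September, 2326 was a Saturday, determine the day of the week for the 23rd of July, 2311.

Sunday

Count forward from the earlier date (July 23, 2311) to the later (September 11, 2326):
From July 23, 2311 to July 23, 2326: 15 years, of which 4 contain a Feb 29 — 11×365 + 4×366 = 5479 days.
July 2326: 31 − 23 = 8 days remain.
Then August (31): 31 days.
September 1–11, 2326: 11 days.
Residual: 50 days.
Total: 5529 days.
5529 mod 7 = 6, so 6 days before Saturday is Sunday.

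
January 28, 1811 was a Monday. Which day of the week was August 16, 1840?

Sunday

Day-of-year of January 28, 1811: 28.
Day-of-year of August 16, 1840: 229.
1811 has 365 days, so 365 − 28 = 337 days remain in 1811.
Full years 1812–1839: 21 common + 7 leap = 21×365 + 7×366 = 10227 days.
Total: 337 + 10227 + 229 = 10793 days.
10793 mod 7 = 6, so 6 days after Monday is Sunday.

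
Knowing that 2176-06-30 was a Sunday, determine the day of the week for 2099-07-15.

Count forward from the earlier date (July 15, 2099) to the later (June 30, 2176):
Day-of-year of July 15, 2099: 196.
Day-of-year of June 30, 2176: 182.
2099 has 365 days, so 365 − 196 = 169 days remain in 2099.
Full years 2100–2175: 58 common + 18 leap = 58×365 + 18×366 = 27758 days.
Total: 169 + 27758 + 182 = 28109 days.
28109 mod 7 = 4, so 4 days before Sunday is Wednesday.

Wednesday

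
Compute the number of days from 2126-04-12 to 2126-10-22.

193

April 2126: 30 − 12 = 18 days remain.
Then May (31), June (30), July (31), August (31), September (30): 31 + 30 + 31 + 31 + 30 = 153 days.
October 1–22, 2126: 22 days.
Total: 18 + 153 + 22 = 193 days.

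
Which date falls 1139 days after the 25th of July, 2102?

the 6th of September, 2105

Count 1139 days after July 25, 2102:
Day-of-year of July 25, 2102: 206.
Day-of-year of September 6, 2105: 249.
2102 has 365 days, so 365 − 206 = 159 days remain in 2102.
Full years: 2103: 365; 2104: 366. Sum = 731.
Total: 159 + 731 + 249 = 1139 days.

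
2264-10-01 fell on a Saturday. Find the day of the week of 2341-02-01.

Saturday

Day-of-year of October 1, 2264: 275.
Day-of-year of February 1, 2341: 32.
2264 has 366 days, so 366 − 275 = 91 days remain in 2264.
Full years 2265–2340: 58 common + 18 leap = 58×365 + 18×366 = 27758 days.
Total: 91 + 27758 + 32 = 27881 days.
27881 is a multiple of 7, so 2341-02-01 falls on the same weekday: Saturday.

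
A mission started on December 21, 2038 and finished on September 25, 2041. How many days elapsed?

December 21, 2038 → December 21, 2039: 365 days.
December 21, 2039 → December 21, 2040: 366 days (2040 is a leap year).
December 2040: 31 − 21 = 10 days remain.
Then January (31), February 2041 (28), March (31), April (30), May (31), June (30), July (31), August (31): 31 + 28 + 31 + 30 + 31 + 30 + 31 + 31 = 243 days.
September 1–25, 2041: 25 days.
Residual: 278 days.
Total: 1009 days.

1009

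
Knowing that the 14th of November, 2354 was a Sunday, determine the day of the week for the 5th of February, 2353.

Thursday

Count forward from the earlier date (February 5, 2353) to the later (November 14, 2354):
Day-of-year of February 5, 2353: 36.
Day-of-year of November 14, 2354: 318.
2353 has 365 days, so 365 − 36 = 329 days remain in 2353.
Total: 329 + 318 = 647 days.
647 mod 7 = 3, so 3 days before Sunday is Thursday.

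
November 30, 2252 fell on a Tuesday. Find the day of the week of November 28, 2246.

Saturday

Count forward from the earlier date (November 28, 2246) to the later (November 30, 2252):
November 28, 2246 → November 28, 2247: 365 days.
November 28, 2247 → November 28, 2248: 366 days (2248 is a leap year).
November 28, 2248 → November 28, 2249: 365 days.
November 28, 2249 → November 28, 2250: 365 days.
November 28, 2250 → November 28, 2251: 365 days.
November 28, 2251 → November 28, 2252: 366 days (2252 is a leap year).
Within November 2252: 30 − 28 = 2 days.
Total: 2194 days.
2194 mod 7 = 3, so 3 days before Tuesday is Saturday.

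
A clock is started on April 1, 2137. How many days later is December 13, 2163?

Day-of-year of April 1, 2137: 91.
Day-of-year of December 13, 2163: 347.
2137 has 365 days, so 365 − 91 = 274 days remain in 2137.
Full years 2138–2162: 19 common + 6 leap = 19×365 + 6×366 = 9131 days.
Total: 274 + 9131 + 347 = 9752 days.

9752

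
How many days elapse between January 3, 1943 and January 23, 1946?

1116

Day-of-year of January 3, 1943: 3.
Day-of-year of January 23, 1946: 23.
1943 has 365 days, so 365 − 3 = 362 days remain in 1943.
Full years: 1944: 366; 1945: 365. Sum = 731.
Total: 362 + 731 + 23 = 1116 days.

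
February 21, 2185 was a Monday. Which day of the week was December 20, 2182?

Friday

Count forward from the earlier date (December 20, 2182) to the later (February 21, 2185):
Day-of-year of December 20, 2182: 354.
Day-of-year of February 21, 2185: 52.
2182 has 365 days, so 365 − 354 = 11 days remain in 2182.
Full years: 2183: 365; 2184: 366. Sum = 731.
Total: 11 + 731 + 52 = 794 days.
794 mod 7 = 3, so 3 days before Monday is Friday.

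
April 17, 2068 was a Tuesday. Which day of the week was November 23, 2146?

From April 17, 2068 to April 17, 2146: 78 years, of which 18 contain a Feb 29 — 60×365 + 18×366 = 28488 days.
(2100 is not a leap year (divisible by 100 but not 400).)
April 2146: 30 − 17 = 13 days remain.
Then May (31), June (30), July (31), August (31), September (30), October (31): 31 + 30 + 31 + 31 + 30 + 31 = 184 days.
November 1–23, 2146: 23 days.
Residual: 220 days.
Total: 28708 days.
28708 mod 7 = 1, so 1 day after Tuesday is Wednesday.

Wednesday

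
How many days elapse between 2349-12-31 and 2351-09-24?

632

Day-of-year of December 31, 2349: 365.
Day-of-year of September 24, 2351: 267.
2349 has 365 days, so 365 − 365 = 0 days remain in 2349.
Full years: 2350: 365. Sum = 365.
Total: 0 + 365 + 267 = 632 days.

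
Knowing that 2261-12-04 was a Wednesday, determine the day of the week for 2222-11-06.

Count forward from the earlier date (November 6, 2222) to the later (December 4, 2261):
Day-of-year of November 6, 2222: 310.
Day-of-year of December 4, 2261: 338.
2222 has 365 days, so 365 − 310 = 55 days remain in 2222.
Full years 2223–2260: 28 common + 10 leap = 28×365 + 10×366 = 13880 days.
Total: 55 + 13880 + 338 = 14273 days.
14273 is a multiple of 7, so 2222-11-06 falls on the same weekday: Wednesday.

Wednesday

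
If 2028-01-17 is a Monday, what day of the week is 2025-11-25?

Count forward from the earlier date (November 25, 2025) to the later (January 17, 2028):
Day-of-year of November 25, 2025: 329.
Day-of-year of January 17, 2028: 17.
2025 has 365 days, so 365 − 329 = 36 days remain in 2025.
Full years: 2026: 365; 2027: 365. Sum = 730.
Total: 36 + 730 + 17 = 783 days.
783 mod 7 = 6, so 6 days before Monday is Tuesday.

Tuesday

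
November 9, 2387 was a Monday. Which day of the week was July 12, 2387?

Sunday

Count forward from the earlier date (July 12, 2387) to the later (November 9, 2387):
July 2387: 31 − 12 = 19 days remain.
Then August (31), September (30), October (31): 31 + 30 + 31 = 92 days.
November 1–9, 2387: 9 days.
Total: 19 + 92 + 9 = 120 days.
120 mod 7 = 1, so 1 day before Monday is Sunday.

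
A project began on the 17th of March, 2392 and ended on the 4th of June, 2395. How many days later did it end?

March 17, 2392 → March 17, 2393: 365 days.
March 17, 2393 → March 17, 2394: 365 days.
March 17, 2394 → March 17, 2395: 365 days.
March 2395: 31 − 17 = 14 days remain.
Then April (30), May (31): 30 + 31 = 61 days.
June 1–4, 2395: 4 days.
Residual: 79 days.
Total: 1174 days.

1174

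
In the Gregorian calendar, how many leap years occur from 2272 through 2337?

16

Years divisible by 4: 2272, 2276, …, 2336 — 17 in all.
Of these, 2300 is divisible by 100 but not 400, so not leap.
Leap years: 17 − 1 = 16.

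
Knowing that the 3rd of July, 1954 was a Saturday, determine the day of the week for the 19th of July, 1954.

Within July 1954: 19 − 3 = 16 days.
16 mod 7 = 2, so 2 days after Saturday is Monday.

Monday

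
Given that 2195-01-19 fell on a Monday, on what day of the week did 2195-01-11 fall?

Count forward from the earlier date (January 11, 2195) to the later (January 19, 2195):
Within January 2195: 19 − 11 = 8 days.
8 mod 7 = 1, so 1 day before Monday is Sunday.

Sunday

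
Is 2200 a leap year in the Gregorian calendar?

No

2200 is not a leap year (divisible by 100 but not 400).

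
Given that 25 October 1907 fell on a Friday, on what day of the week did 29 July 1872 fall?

Monday

Count forward from the earlier date (July 29, 1872) to the later (October 25, 1907):
Day-of-year of July 29, 1872: 211.
Day-of-year of October 25, 1907: 298.
1872 has 366 days, so 366 − 211 = 155 days remain in 1872.
Full years 1873–1906: 27 common + 7 leap = 27×365 + 7×366 = 12417 days.
Total: 155 + 12417 + 298 = 12870 days.
12870 mod 7 = 4, so 4 days before Friday is Monday.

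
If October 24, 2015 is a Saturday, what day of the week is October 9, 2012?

Count forward from the earlier date (October 9, 2012) to the later (October 24, 2015):
Day-of-year of October 9, 2012: 283.
Day-of-year of October 24, 2015: 297.
2012 has 366 days, so 366 − 283 = 83 days remain in 2012.
Full years: 2013: 365; 2014: 365. Sum = 730.
Total: 83 + 730 + 297 = 1110 days.
1110 mod 7 = 4, so 4 days before Saturday is Tuesday.

Tuesday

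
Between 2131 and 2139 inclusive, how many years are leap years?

Years divisible by 4 in [2131, 2139]: 2132, 2136.
No century exceptions apply. Count: 2.

2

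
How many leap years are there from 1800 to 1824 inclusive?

Years divisible by 4 in [1800, 1824]: 1800, 1804, 1808, 1812, 1816, 1820, 1824.
Of these, 1800 is divisible by 100 but not 400, so not leap.
Leap years: 7 − 1 = 6.

6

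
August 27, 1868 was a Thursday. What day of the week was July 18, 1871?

August 27, 1868 → August 27, 1869: 365 days.
August 27, 1869 → August 27, 1870: 365 days.
August 1870: 31 − 27 = 4 days remain.
Then 10 full months totalling 303 days.
July 1–18, 1871: 18 days.
Residual: 325 days.
Total: 1055 days.
1055 mod 7 = 5, so 5 days after Thursday is Tuesday.

Tuesday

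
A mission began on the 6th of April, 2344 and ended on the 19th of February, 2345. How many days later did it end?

April 2344: 30 − 6 = 24 days remain.
Then 9 full months totalling 276 days.
February 1–19, 2345: 19 days (2345 is not a leap year).
Total: 24 + 276 + 19 = 319 days.

319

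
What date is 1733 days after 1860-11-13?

1865-08-12

Count 1733 days after November 13, 1860:
November 13, 1860 → November 13, 1861: 365 days.
November 13, 1861 → November 13, 1862: 365 days.
November 13, 1862 → November 13, 1863: 365 days.
November 13, 1863 → November 13, 1864: 366 days (1864 is a leap year).
November 1864: 30 − 13 = 17 days remain.
Then December (31), January (31), February 1865 (28), March (31), April (30), May (31), June (30), July (31): 31 + 31 + 28 + 31 + 30 + 31 + 30 + 31 = 243 days.
August 1–12, 1865: 12 days.
Residual: 272 days.
Total: 1733 days.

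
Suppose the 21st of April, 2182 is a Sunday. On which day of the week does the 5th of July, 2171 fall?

Friday

Count forward from the earlier date (July 5, 2171) to the later (April 21, 2182):
From July 5, 2171 to July 5, 2181: 10 years, of which 3 contain a Feb 29 — 7×365 + 3×366 = 3653 days.
July 2181: 31 − 5 = 26 days remain.
Then August (31), September (30), October (31), November (30), December (31), January (31), February 2182 (28), March (31): 31 + 30 + 31 + 30 + 31 + 31 + 28 + 31 = 243 days.
April 1–21, 2182: 21 days.
Residual: 290 days.
Total: 3943 days.
3943 mod 7 = 2, so 2 days before Sunday is Friday.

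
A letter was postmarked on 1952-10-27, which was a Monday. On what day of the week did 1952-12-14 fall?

Sunday

October 1952: 31 − 27 = 4 days remain.
Then November (30): 30 days.
December 1–14, 1952: 14 days.
Total: 4 + 30 + 14 = 48 days.
48 mod 7 = 6, so 6 days after Monday is Sunday.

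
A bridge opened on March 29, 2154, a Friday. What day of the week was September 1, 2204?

Saturday

From March 29, 2154 to March 29, 2204: 50 years, of which 12 contain a Feb 29 — 38×365 + 12×366 = 18262 days.
(2200 is not a leap year (divisible by 100 but not 400).)
March 2204: 31 − 29 = 2 days remain.
Then April (30), May (31), June (30), July (31), August (31): 30 + 31 + 30 + 31 + 31 = 153 days.
September 1, 2204: 1 day.
Residual: 156 days.
Total: 18418 days.
18418 mod 7 = 1, so 1 day after Friday is Saturday.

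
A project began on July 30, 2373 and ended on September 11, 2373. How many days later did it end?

43

July 2373: 31 − 30 = 1 day remains.
Then August (31): 31 days.
September 1–11, 2373: 11 days.
Total: 1 + 31 + 11 = 43 days.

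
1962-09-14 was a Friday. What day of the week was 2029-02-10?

Saturday

Day-of-year of September 14, 1962: 257.
Day-of-year of February 10, 2029: 41.
1962 has 365 days, so 365 − 257 = 108 days remain in 1962.
Full years 1963–2028: 49 common + 17 leap = 49×365 + 17×366 = 24107 days.
Total: 108 + 24107 + 41 = 24256 days.
24256 mod 7 = 1, so 1 day after Friday is Saturday.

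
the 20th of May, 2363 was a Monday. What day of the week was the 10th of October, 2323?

Count forward from the earlier date (October 10, 2323) to the later (May 20, 2363):
From October 10, 2323 to October 10, 2362: 39 years, of which 10 contain a Feb 29 — 29×365 + 10×366 = 14245 days.
October 2362: 31 − 10 = 21 days remain.
Then November (30), December (31), January (31), February 2363 (28), March (31), April (30): 30 + 31 + 31 + 28 + 31 + 30 = 181 days.
May 1–20, 2363: 20 days.
Residual: 222 days.
Total: 14467 days.
14467 mod 7 = 5, so 5 days before Monday is Wednesday.

Wednesday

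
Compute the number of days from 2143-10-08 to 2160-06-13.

6093

Day-of-year of October 8, 2143: 281.
Day-of-year of June 13, 2160: 165.
2143 has 365 days, so 365 − 281 = 84 days remain in 2143.
Full years 2144–2159: 12 common + 4 leap = 12×365 + 4×366 = 5844 days.
Total: 84 + 5844 + 165 = 6093 days.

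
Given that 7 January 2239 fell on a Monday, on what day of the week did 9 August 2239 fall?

Friday

January 2239: 31 − 7 = 24 days remain.
Then February 2239 (28), March (31), April (30), May (31), June (30), July (31): 28 + 31 + 30 + 31 + 30 + 31 = 181 days.
August 1–9, 2239: 9 days.
Total: 24 + 181 + 9 = 214 days.
214 mod 7 = 4, so 4 days after Monday is Friday.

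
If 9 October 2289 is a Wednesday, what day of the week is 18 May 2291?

Day-of-year of October 9, 2289: 282.
Day-of-year of May 18, 2291: 138.
2289 has 365 days, so 365 − 282 = 83 days remain in 2289.
Full years: 2290: 365. Sum = 365.
Total: 83 + 365 + 138 = 586 days.
586 mod 7 = 5, so 5 days after Wednesday is Monday.

Monday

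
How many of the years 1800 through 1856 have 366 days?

Years divisible by 4: 1800, 1804, …, 1856 — 15 in all.
Of these, 1800 is divisible by 100 but not 400, so not leap.
Leap years: 15 − 1 = 14.

14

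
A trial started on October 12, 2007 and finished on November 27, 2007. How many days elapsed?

46

October 2007: 31 − 12 = 19 days remain.
November 1–27, 2007: 27 days.
Total: 19 + 27 = 46 days.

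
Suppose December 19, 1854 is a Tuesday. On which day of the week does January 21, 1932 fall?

Thursday

Day-of-year of December 19, 1854: 353.
Day-of-year of January 21, 1932: 21.
1854 has 365 days, so 365 − 353 = 12 days remain in 1854.
Full years 1855–1931: 59 common + 18 leap = 59×365 + 18×366 = 28123 days.
Total: 12 + 28123 + 21 = 28156 days.
28156 mod 7 = 2, so 2 days after Tuesday is Thursday.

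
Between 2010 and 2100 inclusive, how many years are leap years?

Years divisible by 4: 2012, 2016, …, 2100 — 23 in all.
Of these, 2100 is divisible by 100 but not 400, so not leap.
Leap years: 23 − 1 = 22.

22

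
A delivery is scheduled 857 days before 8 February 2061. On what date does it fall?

5 October 2058

Count 857 days before February 8, 2061:
Day-of-year of October 5, 2058: 278.
Day-of-year of February 8, 2061: 39.
2058 has 365 days, so 365 − 278 = 87 days remain in 2058.
Full years: 2059: 365; 2060: 366. Sum = 731.
Total: 87 + 731 + 39 = 857 days.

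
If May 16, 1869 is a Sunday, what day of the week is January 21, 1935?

From May 16, 1869 to May 16, 1934: 65 years, of which 15 contain a Feb 29 — 50×365 + 15×366 = 23740 days.
(1900 is not a leap year (divisible by 100 but not 400).)
May 1934: 31 − 16 = 15 days remain.
Then June (30), July (31), August (31), September (30), October (31), November (30), December (31): 30 + 31 + 31 + 30 + 31 + 30 + 31 = 214 days.
January 1–21, 1935: 21 days.
Residual: 250 days.
Total: 23990 days.
23990 mod 7 = 1, so 1 day after Sunday is Monday.

Monday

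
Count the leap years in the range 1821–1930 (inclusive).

26

Years divisible by 4: 1824, 1828, …, 1928 — 27 in all.
Of these, 1900 is divisible by 100 but not 400, so not leap.
Leap years: 27 − 1 = 26.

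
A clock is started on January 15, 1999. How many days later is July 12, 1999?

January 1999: 31 − 15 = 16 days remain.
Then February 1999 (28), March (31), April (30), May (31), June (30): 28 + 31 + 30 + 31 + 30 = 150 days.
July 1–12, 1999: 12 days.
Total: 16 + 150 + 12 = 178 days.

178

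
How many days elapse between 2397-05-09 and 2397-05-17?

Within May 2397: 17 − 9 = 8 days.

8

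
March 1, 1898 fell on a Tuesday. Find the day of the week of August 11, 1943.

Day-of-year of March 1, 1898: 60.
Day-of-year of August 11, 1943: 223.
1898 has 365 days, so 365 − 60 = 305 days remain in 1898.
Full years 1899–1942: 34 common + 10 leap = 34×365 + 10×366 = 16070 days.
Total: 305 + 16070 + 223 = 16598 days.
16598 mod 7 = 1, so 1 day after Tuesday is Wednesday.

Wednesday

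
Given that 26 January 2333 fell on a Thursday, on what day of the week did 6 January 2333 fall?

Count forward from the earlier date (January 6, 2333) to the later (January 26, 2333):
Within January 2333: 26 − 6 = 20 days.
20 mod 7 = 6, so 6 days before Thursday is Friday.

Friday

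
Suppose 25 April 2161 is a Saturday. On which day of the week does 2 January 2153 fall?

Count forward from the earlier date (January 2, 2153) to the later (April 25, 2161):
Day-of-year of January 2, 2153: 2.
Day-of-year of April 25, 2161: 115.
2153 has 365 days, so 365 − 2 = 363 days remain in 2153.
Full years 2154–2160: 5 common + 2 leap = 5×365 + 2×366 = 2557 days.
Total: 363 + 2557 + 115 = 3035 days.
3035 mod 7 = 4, so 4 days before Saturday is Tuesday.

Tuesday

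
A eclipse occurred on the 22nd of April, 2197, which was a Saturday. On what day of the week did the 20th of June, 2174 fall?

Monday

Count forward from the earlier date (June 20, 2174) to the later (April 22, 2197):
Day-of-year of June 20, 2174: 171.
Day-of-year of April 22, 2197: 112.
2174 has 365 days, so 365 − 171 = 194 days remain in 2174.
Full years 2175–2196: 16 common + 6 leap = 16×365 + 6×366 = 8036 days.
Total: 194 + 8036 + 112 = 8342 days.
8342 mod 7 = 5, so 5 days before Saturday is Monday.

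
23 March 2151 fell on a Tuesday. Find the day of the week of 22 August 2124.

Count forward from the earlier date (August 22, 2124) to the later (March 23, 2151):
Day-of-year of August 22, 2124: 235.
Day-of-year of March 23, 2151: 82.
2124 has 366 days, so 366 − 235 = 131 days remain in 2124.
Full years 2125–2150: 20 common + 6 leap = 20×365 + 6×366 = 9496 days.
Total: 131 + 9496 + 82 = 9709 days.
9709 is a multiple of 7, so 22 August 2124 falls on the same weekday: Tuesday.

Tuesday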